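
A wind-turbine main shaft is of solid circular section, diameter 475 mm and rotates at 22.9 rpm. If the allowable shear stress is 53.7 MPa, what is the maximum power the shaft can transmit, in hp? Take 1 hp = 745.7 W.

J = πd⁴/32 = π(0.475)⁴/32 = 4.998×10^-3 m⁴.
T_max = τ_allow·J/r = 5.37×10^7 × 4.998×10^-3 / 0.237 = 1.130e6 N·m.
ω = 2π·22.9/60 = 2.398 rad/s, so P_max = T_max·ω = 2.710×10^6 W.

3630 hp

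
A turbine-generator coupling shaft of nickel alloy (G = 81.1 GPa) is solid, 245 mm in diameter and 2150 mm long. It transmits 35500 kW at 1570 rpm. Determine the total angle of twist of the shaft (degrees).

ω = 2π·1570/60 = 164.4 rad/s, so T = P/ω = 35500×10³ / 164.4 = 215900 N·m.
J = πd⁴/32 = π(0.245)⁴/32 = 3.537×10^-4 m⁴.
θ = T·L/(G·J) = 215900 × 2.15 / (81.1×10⁹ × 3.537×10^-4) = 0.01618 rad.

0.927°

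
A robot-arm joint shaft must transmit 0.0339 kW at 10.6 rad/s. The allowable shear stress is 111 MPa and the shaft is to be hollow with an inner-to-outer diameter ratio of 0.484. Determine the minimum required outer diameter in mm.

ω = 10.6 rad/s, so T = P/ω = 0.0339×10³ / 10.60 = 3.198 N·m.
For a hollow shaft with d_i/d_o = 0.484: τ_max = 16T/(π d_o³ (1−k⁴)), so d_o = [16T/(π τ_allow (1−k⁴))]^(1/3) = [16·3.198/(π·1.11×10^8·0.9451)]^(1/3) = 0.005375 m.

5.37 mm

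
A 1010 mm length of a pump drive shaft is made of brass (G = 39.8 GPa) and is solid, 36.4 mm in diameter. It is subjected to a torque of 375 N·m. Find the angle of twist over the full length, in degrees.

J = πd⁴/32 = π(0.0364)⁴/32 = 1.723×10^-7 m⁴.
θ = T·L/(G·J) = 375.0 × 1.01 / (39.8×10⁹ × 1.723×10^-7) = 0.05522 rad.

3.16°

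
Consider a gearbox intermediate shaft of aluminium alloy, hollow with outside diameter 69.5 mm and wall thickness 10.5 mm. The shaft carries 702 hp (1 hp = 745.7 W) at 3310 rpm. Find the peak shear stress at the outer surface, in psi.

4360 psi

ω = 2π·3310/60 = 346.6 rad/s, so T = P/ω = 702×745.7 / 346.6 = 1510 N·m.
J = π(d_o⁴ − d_i⁴)/32 = π(0.0695⁴ − 0.0485⁴)/32 = 1.747×10^-6 m⁴.
τ_max = T·r/J = 1510 × 0.0348 / 1.747×10^-6 = 3.003×10^7 Pa.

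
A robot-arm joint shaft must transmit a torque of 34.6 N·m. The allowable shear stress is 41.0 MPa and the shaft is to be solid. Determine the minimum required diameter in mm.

16.3 mm

For a solid shaft τ_max = 16T/(πd³), so d = (16T/(π τ_allow))^(1/3) = (16·34.60/(π·4.10×10^7))^(1/3) = 0.01626 m.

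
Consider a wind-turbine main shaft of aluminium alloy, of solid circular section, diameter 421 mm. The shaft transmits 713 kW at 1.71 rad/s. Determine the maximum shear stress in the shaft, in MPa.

28.5 MPa

ω = 1.71 rad/s, so T = P/ω = 713×10³ / 1.710 = 417000 N·m.
J = πd⁴/32 = π(0.421)⁴/32 = 3.084×10^-3 m⁴.
τ_max = T·r/J = 417000 × 0.210 / 3.084×10^-3 = 2.846×10^7 Pa.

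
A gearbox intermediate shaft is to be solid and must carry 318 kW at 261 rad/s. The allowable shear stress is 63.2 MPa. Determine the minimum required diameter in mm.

46.1 mm

ω = 261 rad/s, so T = P/ω = 318×10³ / 261.0 = 1218 N·m.
For a solid shaft τ_max = 16T/(πd³), so d = (16T/(π τ_allow))^(1/3) = (16·1218/(π·6.32×10^7))^(1/3) = 0.04613 m.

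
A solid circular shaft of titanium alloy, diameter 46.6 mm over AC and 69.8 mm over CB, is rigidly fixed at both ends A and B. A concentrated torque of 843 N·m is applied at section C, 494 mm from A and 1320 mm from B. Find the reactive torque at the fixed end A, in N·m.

292 N·m

Compatibility: T_A·a/J_AC = T_B·b/J_CB with T_A + T_B = T₀.
J_AC = 4.63×10^-7 m⁴, J_CB = 2.33×10^-6 m⁴, so T_A = T₀·(J_AC/a)/((J_AC/a)+(J_CB/b)) = 292.3 N·m, T_B = 550.7 N·m.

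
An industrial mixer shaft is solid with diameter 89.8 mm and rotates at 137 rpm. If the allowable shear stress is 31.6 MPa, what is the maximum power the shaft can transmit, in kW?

J = πd⁴/32 = π(0.0898)⁴/32 = 6.384×10^-6 m⁴.
T_max = τ_allow·J/r = 3.16×10^7 × 6.384×10^-6 / 0.0449 = 4493 N·m.
ω = 2π·137/60 = 14.35 rad/s, so P_max = T_max·ω = 6.446×10^4 W.

64.5 kW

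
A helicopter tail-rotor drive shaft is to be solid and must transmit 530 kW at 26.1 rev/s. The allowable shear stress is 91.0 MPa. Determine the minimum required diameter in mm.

56.6 mm

ω = 2π·26.1 = 164.0 rad/s, so T = P/ω = 530×10³ / 164.0 = 3232 N·m.
For a solid shaft τ_max = 16T/(πd³), so d = (16T/(π τ_allow))^(1/3) = (16·3232/(π·9.10×10^7))^(1/3) = 0.05655 m.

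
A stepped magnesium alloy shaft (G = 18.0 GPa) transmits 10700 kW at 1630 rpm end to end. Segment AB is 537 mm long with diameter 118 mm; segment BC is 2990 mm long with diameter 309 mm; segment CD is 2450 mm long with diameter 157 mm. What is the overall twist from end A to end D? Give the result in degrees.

14.5°

ω = 2π·1630/60 = 170.7 rad/s, so T = P/ω = 10700×10³ / 170.7 = 62690 N·m.
J_AB = π(0.118)⁴/32 = 1.90×10^-5 m⁴; J_BC = π(0.309)⁴/32 = 8.95×10^-4 m⁴; J_CD = π(0.157)⁴/32 = 5.96×10^-5 m⁴.
θ = (T/G)·Σ L_i/J_i = (62690/18.0×10⁹)·(0.537/1.90×10^-5 + 2.99/8.95×10^-4 + 2.45/5.96×10^-5) = 0.2529 rad.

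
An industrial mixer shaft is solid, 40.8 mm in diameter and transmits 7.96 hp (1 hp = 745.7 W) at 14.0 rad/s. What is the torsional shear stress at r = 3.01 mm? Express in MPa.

ω = 14.0 rad/s, so T = P/ω = 7.96×745.7 / 14.00 = 424.0 N·m.
J = πd⁴/32 = π(0.0408)⁴/32 = 2.720×10^-7 m⁴.
Shear stress varies linearly with radius: τ = T·r/J = 424.0 × 0.00301 / 2.720×10^-7 = 4.691×10^6 Pa.

4.69 MPa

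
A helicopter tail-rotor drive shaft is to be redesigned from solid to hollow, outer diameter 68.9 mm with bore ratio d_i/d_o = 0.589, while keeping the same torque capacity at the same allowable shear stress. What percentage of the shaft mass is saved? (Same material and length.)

28.9 %

Equal τ_max and T ⇒ the solid shaft needs d_s³ = d_o³(1−k⁴), so d_s = 68.9·(1−0.589⁴)^(1/3) = 66.02 mm.
Area ratio A_h/A_s = d_o²(1−k²)/d_s² = (1−k²)/(1−k⁴)^(2/3) = 0.7114.
Mass saving = 1 − 0.7114 = 28.9 %.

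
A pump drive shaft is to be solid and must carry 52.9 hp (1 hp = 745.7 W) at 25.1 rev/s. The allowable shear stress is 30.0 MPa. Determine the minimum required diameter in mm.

ω = 2π·25.1 = 157.7 rad/s, so T = P/ω = 52.9×745.7 / 157.7 = 250.1 N·m.
For a solid shaft τ_max = 16T/(πd³), so d = (16T/(π τ_allow))^(1/3) = (16·250.1/(π·3.00×10^7))^(1/3) = 0.03489 m.

34.9 mm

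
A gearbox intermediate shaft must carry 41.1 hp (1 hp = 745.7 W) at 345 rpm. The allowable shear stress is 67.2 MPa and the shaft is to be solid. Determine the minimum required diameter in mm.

40.1 mm

ω = 2π·345/60 = 36.13 rad/s, so T = P/ω = 41.1×745.7 / 36.13 = 848.3 N·m.
For a solid shaft τ_max = 16T/(πd³), so d = (16T/(π τ_allow))^(1/3) = (16·848.3/(π·6.72×10^7))^(1/3) = 0.04006 m.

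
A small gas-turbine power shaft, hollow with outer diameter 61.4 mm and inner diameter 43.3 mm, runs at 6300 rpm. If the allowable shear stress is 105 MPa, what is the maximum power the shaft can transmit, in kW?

J = π(d_o⁴ − d_i⁴)/32 = π(0.0614⁴ − 0.0433⁴)/32 = 1.050×10^-6 m⁴.
T_max = τ_allow·J/r = 1.05×10^8 × 1.050×10^-6 / 0.0307 = 3592 N·m.
ω = 2π·6300/60 = 659.7 rad/s, so P_max = T_max·ω = 2.370×10^6 W.

2370 kW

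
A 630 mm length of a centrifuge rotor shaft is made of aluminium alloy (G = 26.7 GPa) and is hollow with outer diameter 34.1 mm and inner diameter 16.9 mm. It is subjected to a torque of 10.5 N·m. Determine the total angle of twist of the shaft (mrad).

J = π(d_o⁴ − d_i⁴)/32 = π(0.0341⁴ − 0.0169⁴)/32 = 1.247×10^-7 m⁴.
θ = T·L/(G·J) = 10.50 × 0.630 / (26.7×10⁹ × 1.247×10^-7) = 1.986×10^-3 rad.

1.99 mrad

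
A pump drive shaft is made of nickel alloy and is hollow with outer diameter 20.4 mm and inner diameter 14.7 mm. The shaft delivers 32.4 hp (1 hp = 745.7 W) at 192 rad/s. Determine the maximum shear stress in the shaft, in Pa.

1.03e8 Pa

ω = 192 rad/s, so T = P/ω = 32.4×745.7 / 192.0 = 125.8 N·m.
J = π(d_o⁴ − d_i⁴)/32 = π(0.0204⁴ − 0.0147⁴)/32 = 1.242×10^-8 m⁴.
τ_max = T·r/J = 125.8 × 0.0102 / 1.242×10^-8 = 1.034×10^8 Pa.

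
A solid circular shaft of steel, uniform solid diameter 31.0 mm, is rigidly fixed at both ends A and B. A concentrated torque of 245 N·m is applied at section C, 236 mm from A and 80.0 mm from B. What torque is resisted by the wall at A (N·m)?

62.0 N·m

With uniform GJ and both ends fixed, compatibility θ_AC = θ_CB gives T_A·a = T_B·b, together with T_A + T_B = T₀.
T_A = T₀·b/(a+b) = 245.0·80.0/316.0 = 62.03 N·m; T_B = 183.0 N·m.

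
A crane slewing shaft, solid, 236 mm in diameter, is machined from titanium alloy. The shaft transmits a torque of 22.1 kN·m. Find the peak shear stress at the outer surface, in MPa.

J = πd⁴/32 = π(0.236)⁴/32 = 3.045×10^-4 m⁴.
τ_max = T·r/J = 22100 × 0.118 / 3.045×10^-4 = 8.563×10^6 Pa.

8.56 MPa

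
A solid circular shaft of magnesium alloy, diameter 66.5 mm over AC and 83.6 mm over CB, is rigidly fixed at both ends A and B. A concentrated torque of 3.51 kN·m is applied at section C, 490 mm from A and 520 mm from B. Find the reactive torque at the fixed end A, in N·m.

Compatibility: T_A·a/J_AC = T_B·b/J_CB with T_A + T_B = T₀.
J_AC = 1.92×10^-6 m⁴, J_CB = 4.80×10^-6 m⁴, so T_A = T₀·(J_AC/a)/((J_AC/a)+(J_CB/b)) = 1047 N·m, T_B = 2463 N·m.

1050 N·m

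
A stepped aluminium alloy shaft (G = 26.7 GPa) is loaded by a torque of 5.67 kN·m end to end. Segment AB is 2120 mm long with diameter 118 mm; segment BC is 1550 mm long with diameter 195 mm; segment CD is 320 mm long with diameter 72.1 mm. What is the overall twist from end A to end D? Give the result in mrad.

51.6 mrad

J_AB = π(0.118)⁴/32 = 1.90×10^-5 m⁴; J_BC = π(0.195)⁴/32 = 1.42×10^-4 m⁴; J_CD = π(0.0721)⁴/32 = 2.65×10^-6 m⁴.
θ = (T/G)·Σ L_i/J_i = (5670/26.7×10⁹)·(2.12/1.90×10^-5 + 1.55/1.42×10^-4 + 0.320/2.65×10^-6) = 0.05159 rad.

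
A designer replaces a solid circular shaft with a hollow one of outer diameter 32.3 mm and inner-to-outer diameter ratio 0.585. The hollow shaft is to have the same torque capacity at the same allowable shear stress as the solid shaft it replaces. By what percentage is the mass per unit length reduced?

28.5 %

Equal τ_max and T ⇒ the solid shaft needs d_s³ = d_o³(1−k⁴), so d_s = 32.3·(1−0.585⁴)^(1/3) = 30.99 mm.
Area ratio A_h/A_s = d_o²(1−k²)/d_s² = (1−k²)/(1−k⁴)^(2/3) = 0.7147.
Mass saving = 1 − 0.7147 = 28.5 %.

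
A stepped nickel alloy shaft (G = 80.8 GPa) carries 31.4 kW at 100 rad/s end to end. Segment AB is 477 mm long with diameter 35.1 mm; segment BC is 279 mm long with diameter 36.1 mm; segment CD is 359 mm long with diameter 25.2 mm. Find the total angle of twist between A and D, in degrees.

3.10°

ω = 100 rad/s, so T = P/ω = 31.4×10³ / 100.0 = 314.0 N·m.
J_AB = π(0.0351)⁴/32 = 1.49×10^-7 m⁴; J_BC = π(0.0361)⁴/32 = 1.67×10^-7 m⁴; J_CD = π(0.0252)⁴/32 = 3.96×10^-8 m⁴.
θ = (T/G)·Σ L_i/J_i = (314.0/80.8×10⁹)·(0.477/1.49×10^-7 + 0.279/1.67×10^-7 + 0.359/3.96×10^-8) = 0.05418 rad.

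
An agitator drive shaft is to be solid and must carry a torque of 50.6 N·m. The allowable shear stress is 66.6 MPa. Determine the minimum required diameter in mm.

15.7 mm

For a solid shaft τ_max = 16T/(πd³), so d = (16T/(π τ_allow))^(1/3) = (16·50.60/(π·6.66×10^7))^(1/3) = 0.01570 m.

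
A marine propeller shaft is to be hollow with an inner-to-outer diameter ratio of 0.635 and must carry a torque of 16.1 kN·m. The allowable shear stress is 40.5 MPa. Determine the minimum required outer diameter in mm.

134 mm

For a hollow shaft with d_i/d_o = 0.635: τ_max = 16T/(π d_o³ (1−k⁴)), so d_o = [16T/(π τ_allow (1−k⁴))]^(1/3) = [16·16100/(π·4.05×10^7·0.8374)]^(1/3) = 0.1342 m.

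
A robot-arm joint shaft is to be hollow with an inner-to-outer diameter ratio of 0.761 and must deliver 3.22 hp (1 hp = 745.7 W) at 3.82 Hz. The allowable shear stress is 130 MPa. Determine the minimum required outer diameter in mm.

ω = 2π·3.82 = 24.00 rad/s, so T = P/ω = 3.22×745.7 / 24.00 = 100.0 N·m.
For a hollow shaft with d_i/d_o = 0.761: τ_max = 16T/(π d_o³ (1−k⁴)), so d_o = [16T/(π τ_allow (1−k⁴))]^(1/3) = [16·100.0/(π·1.30×10^8·0.6646)]^(1/3) = 0.01807 m.

18.1 mm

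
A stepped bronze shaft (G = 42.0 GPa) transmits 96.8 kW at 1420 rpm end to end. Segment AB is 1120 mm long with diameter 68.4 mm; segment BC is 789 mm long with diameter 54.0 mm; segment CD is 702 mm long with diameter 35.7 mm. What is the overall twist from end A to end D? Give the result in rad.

0.0910 rad

ω = 2π·1420/60 = 148.7 rad/s, so T = P/ω = 96.8×10³ / 148.7 = 651.0 N·m.
J_AB = π(0.0684)⁴/32 = 2.15×10^-6 m⁴; J_BC = π(0.0540)⁴/32 = 8.35×10^-7 m⁴; J_CD = π(0.0357)⁴/32 = 1.59×10^-7 m⁴.
θ = (T/G)·Σ L_i/J_i = (651.0/42.0×10⁹)·(1.12/2.15×10^-6 + 0.789/8.35×10^-7 + 0.702/1.59×10^-7) = 0.09096 rad.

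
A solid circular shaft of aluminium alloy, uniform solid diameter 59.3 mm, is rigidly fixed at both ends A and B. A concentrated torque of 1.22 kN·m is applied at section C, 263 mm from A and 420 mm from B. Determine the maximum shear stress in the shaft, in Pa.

With uniform GJ and both ends fixed, compatibility θ_AC = θ_CB gives T_A·a = T_B·b, together with T_A + T_B = T₀.
T_A = T₀·b/(a+b) = 1220·420/683.0 = 750.2 N·m; T_B = 469.8 N·m.
τ in each portion: τ_AC = 1.83×10^7 Pa, τ_CB = 1.15×10^7 Pa; maximum is in AC.
τ_max = T_AC·r/J = 750.2·0.0296/1.21×10^-6 = 1.832×10^7 Pa.

1.83e7 Pa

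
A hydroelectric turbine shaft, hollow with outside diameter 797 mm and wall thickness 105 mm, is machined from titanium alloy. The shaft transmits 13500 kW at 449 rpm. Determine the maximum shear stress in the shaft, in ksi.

0.594 ksi

ω = 2π·449/60 = 47.02 rad/s, so T = P/ω = 13500×10³ / 47.02 = 287100 N·m.
J = π(d_o⁴ − d_i⁴)/32 = π(0.797⁴ − 0.587⁴)/32 = 0.02796 m⁴.
τ_max = T·r/J = 287100 × 0.399 / 0.02796 = 4.093×10^6 Pa.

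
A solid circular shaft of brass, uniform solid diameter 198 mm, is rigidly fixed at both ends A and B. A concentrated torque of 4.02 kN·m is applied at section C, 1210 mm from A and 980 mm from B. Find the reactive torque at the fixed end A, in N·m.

1800 N·m

With uniform GJ and both ends fixed, compatibility θ_AC = θ_CB gives T_A·a = T_B·b, together with T_A + T_B = T₀.
T_A = T₀·b/(a+b) = 4020·980/2190 = 1799 N·m; T_B = 2221 N·m.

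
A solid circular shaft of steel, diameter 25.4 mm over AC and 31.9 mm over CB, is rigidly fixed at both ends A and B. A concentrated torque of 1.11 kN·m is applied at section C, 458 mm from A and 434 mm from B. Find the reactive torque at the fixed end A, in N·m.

Compatibility: T_A·a/J_AC = T_B·b/J_CB with T_A + T_B = T₀.
J_AC = 4.09×10^-8 m⁴, J_CB = 1.02×10^-7 m⁴, so T_A = T₀·(J_AC/a)/((J_AC/a)+(J_CB/b)) = 306.2 N·m, T_B = 803.8 N·m.

306 N·m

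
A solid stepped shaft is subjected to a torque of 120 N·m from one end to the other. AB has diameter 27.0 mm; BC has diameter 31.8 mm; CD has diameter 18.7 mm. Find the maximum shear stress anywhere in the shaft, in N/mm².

Under the same torque, τ_max = 16T/(πd³) is largest where d is smallest — segment CD (d = 18.7 mm).
τ_max = 16·120.0/(π·(0.0187)³) = 9.346×10^7 Pa.

93.5 N/mm²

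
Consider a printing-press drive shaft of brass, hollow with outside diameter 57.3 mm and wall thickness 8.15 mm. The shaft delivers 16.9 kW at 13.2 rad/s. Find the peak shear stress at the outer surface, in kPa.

ω = 13.2 rad/s, so T = P/ω = 16.9×10³ / 13.20 = 1280 N·m.
J = π(d_o⁴ − d_i⁴)/32 = π(0.0573⁴ − 0.0410⁴)/32 = 7.809×10^-7 m⁴.
τ_max = T·r/J = 1280 × 0.0286 / 7.809×10^-7 = 4.697×10^7 Pa.

47000 kPa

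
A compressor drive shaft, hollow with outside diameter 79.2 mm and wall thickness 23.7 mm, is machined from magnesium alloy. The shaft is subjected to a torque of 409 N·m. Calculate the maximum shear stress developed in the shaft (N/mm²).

J = π(d_o⁴ − d_i⁴)/32 = π(0.0792⁴ − 0.0318⁴)/32 = 3.762×10^-6 m⁴.
τ_max = T·r/J = 409.0 × 0.0396 / 3.762×10^-6 = 4.305×10^6 Pa.

4.30 N/mm²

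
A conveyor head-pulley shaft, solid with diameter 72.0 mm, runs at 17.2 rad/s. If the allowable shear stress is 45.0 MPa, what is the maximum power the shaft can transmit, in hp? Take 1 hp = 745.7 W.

J = πd⁴/32 = π(0.0720)⁴/32 = 2.638×10^-6 m⁴.
T_max = τ_allow·J/r = 4.50×10^7 × 2.638×10^-6 / 0.0360 = 3298 N·m.
ω = 17.2 rad/s, so P_max = T_max·ω = 5.672×10^4 W.

76.1 hp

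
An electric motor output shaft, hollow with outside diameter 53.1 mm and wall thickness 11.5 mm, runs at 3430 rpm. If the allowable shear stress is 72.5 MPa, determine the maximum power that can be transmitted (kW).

687 kW

J = π(d_o⁴ − d_i⁴)/32 = π(0.0531⁴ − 0.0301⁴)/32 = 6.999×10^-7 m⁴.
T_max = τ_allow·J/r = 7.25×10^7 × 6.999×10^-7 / 0.0266 = 1911 N·m.
ω = 2π·3430/60 = 359.2 rad/s, so P_max = T_max·ω = 6.865×10^5 W.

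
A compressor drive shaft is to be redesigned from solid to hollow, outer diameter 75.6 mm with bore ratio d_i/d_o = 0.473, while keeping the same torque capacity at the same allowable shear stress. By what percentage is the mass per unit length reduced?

19.7 %

Equal τ_max and T ⇒ the solid shaft needs d_s³ = d_o³(1−k⁴), so d_s = 75.6·(1−0.473⁴)^(1/3) = 74.32 mm.
Area ratio A_h/A_s = d_o²(1−k²)/d_s² = (1−k²)/(1−k⁴)^(2/3) = 0.8033.
Mass saving = 1 − 0.8033 = 19.7 %.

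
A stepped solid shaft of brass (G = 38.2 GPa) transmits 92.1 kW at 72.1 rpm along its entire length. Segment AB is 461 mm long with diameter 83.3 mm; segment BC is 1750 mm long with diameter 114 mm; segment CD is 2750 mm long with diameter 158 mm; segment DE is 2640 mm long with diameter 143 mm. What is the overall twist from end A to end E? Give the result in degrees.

5.71°

ω = 2π·72.1/60 = 7.550 rad/s, so T = P/ω = 92.1×10³ / 7.550 = 12200 N·m.
J_AB = π(0.0833)⁴/32 = 4.73×10^-6 m⁴; J_BC = π(0.114)⁴/32 = 1.66×10^-5 m⁴; J_CD = π(0.158)⁴/32 = 6.12×10^-5 m⁴; J_DE = π(0.143)⁴/32 = 4.11×10^-5 m⁴.
θ = (T/G)·Σ L_i/J_i = (12200/38.2×10⁹)·(0.461/4.73×10^-6 + 1.75/1.66×10^-5 + 2.75/6.12×10^-5 + 2.64/4.11×10^-5) = 0.09973 rad.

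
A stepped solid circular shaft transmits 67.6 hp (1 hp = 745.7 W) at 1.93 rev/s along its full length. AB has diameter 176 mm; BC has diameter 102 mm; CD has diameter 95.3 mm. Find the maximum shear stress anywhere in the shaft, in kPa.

24500 kPa

ω = 2π·1.93 = 12.13 rad/s, so T = P/ω = 67.6×745.7 / 12.13 = 4157 N·m.
Under the same torque, τ_max = 16T/(πd³) is largest where d is smallest — segment CD (d = 95.3 mm).
τ_max = 16·4157/(π·(0.0953)³) = 2.446×10^7 Pa.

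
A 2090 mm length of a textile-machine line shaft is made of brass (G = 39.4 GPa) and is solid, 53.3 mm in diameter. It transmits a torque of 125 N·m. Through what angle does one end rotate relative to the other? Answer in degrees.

J = πd⁴/32 = π(0.0533)⁴/32 = 7.923×10^-7 m⁴.
θ = T·L/(G·J) = 125.0 × 2.09 / (39.4×10⁹ × 7.923×10^-7) = 8.369×10^-3 rad.

0.479°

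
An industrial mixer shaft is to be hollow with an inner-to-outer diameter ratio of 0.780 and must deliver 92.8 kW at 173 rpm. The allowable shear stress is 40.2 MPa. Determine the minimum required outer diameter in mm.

101 mm

ω = 2π·173/60 = 18.12 rad/s, so T = P/ω = 92.8×10³ / 18.12 = 5122 N·m.
For a hollow shaft with d_i/d_o = 0.780: τ_max = 16T/(π d_o³ (1−k⁴)), so d_o = [16T/(π τ_allow (1−k⁴))]^(1/3) = [16·5122/(π·4.02×10^7·0.6298)]^(1/3) = 0.1010 m.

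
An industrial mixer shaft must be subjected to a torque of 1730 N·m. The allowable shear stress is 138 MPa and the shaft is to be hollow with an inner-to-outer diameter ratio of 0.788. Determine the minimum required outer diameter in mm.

47.0 mm

For a hollow shaft with d_i/d_o = 0.788: τ_max = 16T/(π d_o³ (1−k⁴)), so d_o = [16T/(π τ_allow (1−k⁴))]^(1/3) = [16·1730/(π·1.38×10^8·0.6144)]^(1/3) = 0.04701 m.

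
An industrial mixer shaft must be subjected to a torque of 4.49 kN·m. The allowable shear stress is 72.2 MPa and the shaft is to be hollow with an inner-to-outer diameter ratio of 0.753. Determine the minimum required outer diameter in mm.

For a hollow shaft with d_i/d_o = 0.753: τ_max = 16T/(π d_o³ (1−k⁴)), so d_o = [16T/(π τ_allow (1−k⁴))]^(1/3) = [16·4490/(π·7.22×10^7·0.6785)]^(1/3) = 0.07757 m.

77.6 mm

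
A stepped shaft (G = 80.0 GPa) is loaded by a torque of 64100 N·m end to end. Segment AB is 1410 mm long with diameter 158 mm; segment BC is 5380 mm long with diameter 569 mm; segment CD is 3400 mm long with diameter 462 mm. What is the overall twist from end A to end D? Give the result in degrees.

1.12°

J_AB = π(0.158)⁴/32 = 6.12×10^-5 m⁴; J_BC = π(0.569)⁴/32 = 0.0103 m⁴; J_CD = π(0.462)⁴/32 = 4.47×10^-3 m⁴.
θ = (T/G)·Σ L_i/J_i = (64100/80.0×10⁹)·(1.41/6.12×10^-5 + 5.38/0.0103 + 3.40/4.47×10^-3) = 0.01949 rad.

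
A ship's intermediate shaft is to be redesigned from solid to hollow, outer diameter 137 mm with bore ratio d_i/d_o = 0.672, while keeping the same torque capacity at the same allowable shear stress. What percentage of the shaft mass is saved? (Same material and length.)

36.2 %

Equal τ_max and T ⇒ the solid shaft needs d_s³ = d_o³(1−k⁴), so d_s = 137·(1−0.672⁴)^(1/3) = 127.0 mm.
Area ratio A_h/A_s = d_o²(1−k²)/d_s² = (1−k²)/(1−k⁴)^(2/3) = 0.6385.
Mass saving = 1 − 0.6385 = 36.2 %.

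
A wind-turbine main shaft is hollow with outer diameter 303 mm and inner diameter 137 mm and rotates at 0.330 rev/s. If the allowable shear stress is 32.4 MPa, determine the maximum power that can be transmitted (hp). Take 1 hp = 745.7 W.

J = π(d_o⁴ − d_i⁴)/32 = π(0.303⁴ − 0.137⁴)/32 = 7.929×10^-4 m⁴.
T_max = τ_allow·J/r = 3.24×10^7 × 7.929×10^-4 / 0.151 = 169600 N·m.
ω = 2π·0.330 = 2.073 rad/s, so P_max = T_max·ω = 3.516×10^5 W.

472 hp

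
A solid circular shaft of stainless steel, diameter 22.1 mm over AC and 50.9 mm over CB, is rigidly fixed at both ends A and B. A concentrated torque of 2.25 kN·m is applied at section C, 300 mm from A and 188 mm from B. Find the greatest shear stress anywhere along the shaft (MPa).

85.0 MPa

Compatibility: T_A·a/J_AC = T_B·b/J_CB with T_A + T_B = T₀.
J_AC = 2.34×10^-8 m⁴, J_CB = 6.59×10^-7 m⁴, so T_A = T₀·(J_AC/a)/((J_AC/a)+(J_CB/b)) = 49.02 N·m, T_B = 2201 N·m.
τ in each portion: τ_AC = 2.31×10^7 Pa, τ_CB = 8.50×10^7 Pa; maximum is in CB.
τ_max = T_CB·r/J = 2201·0.0255/6.59×10^-7 = 8.500×10^7 Pa.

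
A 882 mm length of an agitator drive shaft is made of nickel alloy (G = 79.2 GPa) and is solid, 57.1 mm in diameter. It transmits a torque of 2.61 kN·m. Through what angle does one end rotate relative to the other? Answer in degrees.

1.60°

J = πd⁴/32 = π(0.0571)⁴/32 = 1.044×10^-6 m⁴.
θ = T·L/(G·J) = 2610 × 0.882 / (79.2×10⁹ × 1.044×10^-6) = 0.02785 rad.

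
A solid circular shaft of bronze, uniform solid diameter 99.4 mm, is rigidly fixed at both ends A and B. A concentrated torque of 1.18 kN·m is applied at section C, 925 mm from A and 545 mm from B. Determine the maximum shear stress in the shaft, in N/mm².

With uniform GJ and both ends fixed, compatibility θ_AC = θ_CB gives T_A·a = T_B·b, together with T_A + T_B = T₀.
T_A = T₀·b/(a+b) = 1180·545/1470 = 437.5 N·m; T_B = 742.5 N·m.
τ in each portion: τ_AC = 2.27×10^6 Pa, τ_CB = 3.85×10^6 Pa; maximum is in CB.
τ_max = T_CB·r/J = 742.5·0.0497/9.58×10^-6 = 3.851×10^6 Pa.

3.85 N/mm²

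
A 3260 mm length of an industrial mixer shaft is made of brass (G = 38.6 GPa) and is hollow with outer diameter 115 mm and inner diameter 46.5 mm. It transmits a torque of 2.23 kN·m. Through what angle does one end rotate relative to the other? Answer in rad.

J = π(d_o⁴ − d_i⁴)/32 = π(0.115⁴ − 0.0465⁴)/32 = 1.671×10^-5 m⁴.
θ = T·L/(G·J) = 2230 × 3.26 / (38.6×10⁹ × 1.671×10^-5) = 0.01127 rad.

0.0113 rad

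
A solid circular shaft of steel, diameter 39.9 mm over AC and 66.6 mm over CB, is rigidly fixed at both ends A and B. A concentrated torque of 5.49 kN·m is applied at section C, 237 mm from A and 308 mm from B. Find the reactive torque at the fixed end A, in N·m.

Compatibility: T_A·a/J_AC = T_B·b/J_CB with T_A + T_B = T₀.
J_AC = 2.49×10^-7 m⁴, J_CB = 1.93×10^-6 m⁴, so T_A = T₀·(J_AC/a)/((J_AC/a)+(J_CB/b)) = 787.3 N·m, T_B = 4703 N·m.

787 N·m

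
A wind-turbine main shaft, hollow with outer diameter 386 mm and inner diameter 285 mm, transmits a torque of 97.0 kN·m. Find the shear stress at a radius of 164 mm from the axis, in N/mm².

10.4 N/mm²

J = π(d_o⁴ − d_i⁴)/32 = π(0.386⁴ − 0.285⁴)/32 = 1.532×10^-3 m⁴.
Shear stress varies linearly with radius: τ = T·r/J = 97000 × 0.164 / 1.532×10^-3 = 1.039×10^7 Pa.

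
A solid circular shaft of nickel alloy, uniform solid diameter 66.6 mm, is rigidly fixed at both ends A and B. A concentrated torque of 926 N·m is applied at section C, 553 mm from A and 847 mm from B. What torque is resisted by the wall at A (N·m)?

With uniform GJ and both ends fixed, compatibility θ_AC = θ_CB gives T_A·a = T_B·b, together with T_A + T_B = T₀.
T_A = T₀·b/(a+b) = 926.0·847/1400 = 560.2 N·m; T_B = 365.8 N·m.

560 N·m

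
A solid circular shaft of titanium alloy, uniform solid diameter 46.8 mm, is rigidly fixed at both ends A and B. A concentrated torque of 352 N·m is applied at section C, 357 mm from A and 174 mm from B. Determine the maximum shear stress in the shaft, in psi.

1710 psi

With uniform GJ and both ends fixed, compatibility θ_AC = θ_CB gives T_A·a = T_B·b, together with T_A + T_B = T₀.
T_A = T₀·b/(a+b) = 352.0·174/531.0 = 115.3 N·m; T_B = 236.7 N·m.
τ in each portion: τ_AC = 5.73×10^6 Pa, τ_CB = 1.18×10^7 Pa; maximum is in CB.
τ_max = T_CB·r/J = 236.7·0.0234/4.71×10^-7 = 1.176×10^7 Pa.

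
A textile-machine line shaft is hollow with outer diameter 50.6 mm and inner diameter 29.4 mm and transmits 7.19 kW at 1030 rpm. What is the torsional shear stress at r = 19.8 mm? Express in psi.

ω = 2π·1030/60 = 107.9 rad/s, so T = P/ω = 7.19×10³ / 107.9 = 66.66 N·m.
J = π(d_o⁴ − d_i⁴)/32 = π(0.0506⁴ − 0.0294⁴)/32 = 5.702×10^-7 m⁴.
Shear stress varies linearly with radius: τ = T·r/J = 66.66 × 0.0198 / 5.702×10^-7 = 2.315×10^6 Pa.

336 psi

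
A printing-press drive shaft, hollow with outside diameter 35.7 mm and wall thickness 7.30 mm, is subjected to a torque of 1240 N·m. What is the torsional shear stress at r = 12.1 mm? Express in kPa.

107000 kPa

J = π(d_o⁴ − d_i⁴)/32 = π(0.0357⁴ − 0.0211⁴)/32 = 1.400×10^-7 m⁴.
Shear stress varies linearly with radius: τ = T·r/J = 1240 × 0.0121 / 1.400×10^-7 = 1.072×10^8 Pa.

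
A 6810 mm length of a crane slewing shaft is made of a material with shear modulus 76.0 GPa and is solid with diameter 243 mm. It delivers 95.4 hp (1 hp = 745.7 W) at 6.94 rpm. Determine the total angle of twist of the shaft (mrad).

25.6 mrad

ω = 2π·6.94/60 = 0.7268 rad/s, so T = P/ω = 95.4×745.7 / 0.7268 = 97890 N·m.
J = πd⁴/32 = π(0.243)⁴/32 = 3.423×10^-4 m⁴.
θ = T·L/(G·J) = 97890 × 6.81 / (76.0×10⁹ × 3.423×10^-4) = 0.02562 rad.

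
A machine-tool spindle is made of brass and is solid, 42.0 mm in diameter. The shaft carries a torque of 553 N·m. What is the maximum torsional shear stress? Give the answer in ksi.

J = πd⁴/32 = π(0.0420)⁴/32 = 3.055×10^-7 m⁴.
τ_max = T·r/J = 553.0 × 0.0210 / 3.055×10^-7 = 3.801×10^7 Pa.

5.51 ksi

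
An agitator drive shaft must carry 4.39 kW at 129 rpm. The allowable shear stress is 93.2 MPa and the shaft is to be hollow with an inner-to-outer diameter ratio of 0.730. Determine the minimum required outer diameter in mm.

ω = 2π·129/60 = 13.51 rad/s, so T = P/ω = 4.39×10³ / 13.51 = 325.0 N·m.
For a hollow shaft with d_i/d_o = 0.730: τ_max = 16T/(π d_o³ (1−k⁴)), so d_o = [16T/(π τ_allow (1−k⁴))]^(1/3) = [16·325.0/(π·9.32×10^7·0.7160)]^(1/3) = 0.02916 m.

29.2 mm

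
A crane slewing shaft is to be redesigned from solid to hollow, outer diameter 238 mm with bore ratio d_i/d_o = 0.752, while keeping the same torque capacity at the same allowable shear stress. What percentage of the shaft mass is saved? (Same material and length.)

43.8 %

Equal τ_max and T ⇒ the solid shaft needs d_s³ = d_o³(1−k⁴), so d_s = 238·(1−0.752⁴)^(1/3) = 209.3 mm.
Area ratio A_h/A_s = d_o²(1−k²)/d_s² = (1−k²)/(1−k⁴)^(2/3) = 0.5618.
Mass saving = 1 − 0.5618 = 43.8 %.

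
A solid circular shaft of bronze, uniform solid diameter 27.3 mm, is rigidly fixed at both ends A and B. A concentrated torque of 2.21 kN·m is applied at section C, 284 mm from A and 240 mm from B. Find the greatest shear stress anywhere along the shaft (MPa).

With uniform GJ and both ends fixed, compatibility θ_AC = θ_CB gives T_A·a = T_B·b, together with T_A + T_B = T₀.
T_A = T₀·b/(a+b) = 2210·240/524.0 = 1012 N·m; T_B = 1198 N·m.
τ in each portion: τ_AC = 2.53×10^8 Pa, τ_CB = 3.00×10^8 Pa; maximum is in CB.
τ_max = T_CB·r/J = 1198·0.0137/5.45×10^-8 = 2.998×10^8 Pa.

300 MPa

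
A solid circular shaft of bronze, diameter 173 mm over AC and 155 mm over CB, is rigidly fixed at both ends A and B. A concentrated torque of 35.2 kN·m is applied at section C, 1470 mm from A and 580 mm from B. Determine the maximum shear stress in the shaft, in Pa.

Compatibility: T_A·a/J_AC = T_B·b/J_CB with T_A + T_B = T₀.
J_AC = 8.79×10^-5 m⁴, J_CB = 5.67×10^-5 m⁴, so T_A = T₀·(J_AC/a)/((J_AC/a)+(J_CB/b)) = 13370 N·m, T_B = 21830 N·m.
τ in each portion: τ_AC = 1.31×10^7 Pa, τ_CB = 2.99×10^7 Pa; maximum is in CB.
τ_max = T_CB·r/J = 21830·0.0775/5.67×10^-5 = 2.986×10^7 Pa.

2.99e7 Pa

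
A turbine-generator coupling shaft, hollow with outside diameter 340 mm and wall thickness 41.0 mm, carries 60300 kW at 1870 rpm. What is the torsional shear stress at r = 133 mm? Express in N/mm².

ω = 2π·1870/60 = 195.8 rad/s, so T = P/ω = 60300×10³ / 195.8 = 307900 N·m.
J = π(d_o⁴ − d_i⁴)/32 = π(0.340⁴ − 0.258⁴)/32 = 8.770×10^-4 m⁴.
Shear stress varies linearly with radius: τ = T·r/J = 307900 × 0.133 / 8.770×10^-4 = 4.670×10^7 Pa.

46.7 N/mm²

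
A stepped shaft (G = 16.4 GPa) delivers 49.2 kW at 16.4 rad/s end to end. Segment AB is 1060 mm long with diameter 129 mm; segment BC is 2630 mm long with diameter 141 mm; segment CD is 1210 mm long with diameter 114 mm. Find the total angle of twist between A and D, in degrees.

1.88°

ω = 16.4 rad/s, so T = P/ω = 49.2×10³ / 16.40 = 3000 N·m.
J_AB = π(0.129)⁴/32 = 2.72×10^-5 m⁴; J_BC = π(0.141)⁴/32 = 3.88×10^-5 m⁴; J_CD = π(0.114)⁴/32 = 1.66×10^-5 m⁴.
θ = (T/G)·Σ L_i/J_i = (3000/16.4×10⁹)·(1.06/2.72×10^-5 + 2.63/3.88×10^-5 + 1.21/1.66×10^-5) = 0.03288 rad.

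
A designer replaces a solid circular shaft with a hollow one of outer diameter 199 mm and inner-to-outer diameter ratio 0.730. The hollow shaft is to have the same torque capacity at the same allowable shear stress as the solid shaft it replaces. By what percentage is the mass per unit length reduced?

Equal τ_max and T ⇒ the solid shaft needs d_s³ = d_o³(1−k⁴), so d_s = 199·(1−0.730⁴)^(1/3) = 178.0 mm.
Area ratio A_h/A_s = d_o²(1−k²)/d_s² = (1−k²)/(1−k⁴)^(2/3) = 0.5836.
Mass saving = 1 − 0.5836 = 41.6 %.

41.6 %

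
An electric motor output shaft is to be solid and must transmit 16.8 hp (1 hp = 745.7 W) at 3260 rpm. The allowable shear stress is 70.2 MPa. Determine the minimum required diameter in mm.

13.9 mm

ω = 2π·3260/60 = 341.4 rad/s, so T = P/ω = 16.8×745.7 / 341.4 = 36.70 N·m.
For a solid shaft τ_max = 16T/(πd³), so d = (16T/(π τ_allow))^(1/3) = (16·36.70/(π·7.02×10^7))^(1/3) = 0.01386 m.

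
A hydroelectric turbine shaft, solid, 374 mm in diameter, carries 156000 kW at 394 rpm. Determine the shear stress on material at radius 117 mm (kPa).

ω = 2π·394/60 = 41.26 rad/s, so T = P/ω = 156000×10³ / 41.26 = 3.781e6 N·m.
J = πd⁴/32 = π(0.374)⁴/32 = 1.921×10^-3 m⁴.
Shear stress varies linearly with radius: τ = T·r/J = 3.781e6 × 0.117 / 1.921×10^-3 = 2.303×10^8 Pa.

230000 kPa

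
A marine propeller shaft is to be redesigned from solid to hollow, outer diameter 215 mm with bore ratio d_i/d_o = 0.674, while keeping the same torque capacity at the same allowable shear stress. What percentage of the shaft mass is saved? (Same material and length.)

Equal τ_max and T ⇒ the solid shaft needs d_s³ = d_o³(1−k⁴), so d_s = 215·(1−0.674⁴)^(1/3) = 199.1 mm.
Area ratio A_h/A_s = d_o²(1−k²)/d_s² = (1−k²)/(1−k⁴)^(2/3) = 0.6366.
Mass saving = 1 − 0.6366 = 36.3 %.

36.3 %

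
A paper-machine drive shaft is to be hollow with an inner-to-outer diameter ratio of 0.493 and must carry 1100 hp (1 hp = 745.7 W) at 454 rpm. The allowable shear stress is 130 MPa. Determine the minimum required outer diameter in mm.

89.6 mm

ω = 2π·454/60 = 47.54 rad/s, so T = P/ω = 1100×745.7 / 47.54 = 17250 N·m.
For a hollow shaft with d_i/d_o = 0.493: τ_max = 16T/(π d_o³ (1−k⁴)), so d_o = [16T/(π τ_allow (1−k⁴))]^(1/3) = [16·17250/(π·1.30×10^8·0.9409)]^(1/3) = 0.08956 m.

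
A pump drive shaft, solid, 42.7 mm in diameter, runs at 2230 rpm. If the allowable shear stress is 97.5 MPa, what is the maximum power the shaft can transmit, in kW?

348 kW

J = πd⁴/32 = π(0.0427)⁴/32 = 3.264×10^-7 m⁴.
T_max = τ_allow·J/r = 9.75×10^7 × 3.264×10^-7 / 0.0214 = 1490 N·m.
ω = 2π·2230/60 = 233.5 rad/s, so P_max = T_max·ω = 3.481×10^5 W.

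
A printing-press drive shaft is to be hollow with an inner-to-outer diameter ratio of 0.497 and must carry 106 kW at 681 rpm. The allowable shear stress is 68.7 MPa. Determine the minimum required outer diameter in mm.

49.0 mm

ω = 2π·681/60 = 71.31 rad/s, so T = P/ω = 106×10³ / 71.31 = 1486 N·m.
For a hollow shaft with d_i/d_o = 0.497: τ_max = 16T/(π d_o³ (1−k⁴)), so d_o = [16T/(π τ_allow (1−k⁴))]^(1/3) = [16·1486/(π·6.87×10^7·0.9390)]^(1/3) = 0.04896 m.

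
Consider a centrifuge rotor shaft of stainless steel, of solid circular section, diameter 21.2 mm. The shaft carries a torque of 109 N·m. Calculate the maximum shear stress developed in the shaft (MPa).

J = πd⁴/32 = π(0.0212)⁴/32 = 1.983×10^-8 m⁴.
τ_max = T·r/J = 109.0 × 0.0106 / 1.983×10^-8 = 5.826×10^7 Pa.

58.3 MPa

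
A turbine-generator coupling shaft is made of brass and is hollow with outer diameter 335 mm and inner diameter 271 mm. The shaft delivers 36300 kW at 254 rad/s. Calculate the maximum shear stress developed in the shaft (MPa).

33.9 MPa

ω = 254 rad/s, so T = P/ω = 36300×10³ / 254.0 = 142900 N·m.
J = π(d_o⁴ − d_i⁴)/32 = π(0.335⁴ − 0.271⁴)/32 = 7.069×10^-4 m⁴.
τ_max = T·r/J = 142900 × 0.168 / 7.069×10^-4 = 3.386×10^7 Pa.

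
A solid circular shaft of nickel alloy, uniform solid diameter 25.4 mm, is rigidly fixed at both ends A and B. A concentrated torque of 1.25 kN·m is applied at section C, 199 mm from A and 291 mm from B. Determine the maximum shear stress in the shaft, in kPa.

With uniform GJ and both ends fixed, compatibility θ_AC = θ_CB gives T_A·a = T_B·b, together with T_A + T_B = T₀.
T_A = T₀·b/(a+b) = 1250·291/490.0 = 742.3 N·m; T_B = 507.7 N·m.
τ in each portion: τ_AC = 2.31×10^8 Pa, τ_CB = 1.58×10^8 Pa; maximum is in AC.
τ_max = T_AC·r/J = 742.3·0.0127/4.09×10^-8 = 2.307×10^8 Pa.

231000 kPa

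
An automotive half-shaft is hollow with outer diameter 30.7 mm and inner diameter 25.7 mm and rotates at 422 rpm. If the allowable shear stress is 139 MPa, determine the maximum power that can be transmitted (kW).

17.8 kW

J = π(d_o⁴ − d_i⁴)/32 = π(0.0307⁴ − 0.0257⁴)/32 = 4.438×10^-8 m⁴.
T_max = τ_allow·J/r = 1.39×10^8 × 4.438×10^-8 / 0.0153 = 401.9 N·m.
ω = 2π·422/60 = 44.19 rad/s, so P_max = T_max·ω = 1.776×10^4 W.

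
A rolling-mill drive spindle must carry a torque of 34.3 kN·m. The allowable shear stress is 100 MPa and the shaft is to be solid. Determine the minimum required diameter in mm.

For a solid shaft τ_max = 16T/(πd³), so d = (16T/(π τ_allow))^(1/3) = (16·34300/(π·1.00×10^8))^(1/3) = 0.1204 m.

120 mm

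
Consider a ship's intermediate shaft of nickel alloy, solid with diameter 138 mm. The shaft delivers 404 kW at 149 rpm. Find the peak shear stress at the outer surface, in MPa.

50.2 MPa

ω = 2π·149/60 = 15.60 rad/s, so T = P/ω = 404×10³ / 15.60 = 25890 N·m.
J = πd⁴/32 = π(0.138)⁴/32 = 3.561×10^-5 m⁴.
τ_max = T·r/J = 25890 × 0.0690 / 3.561×10^-5 = 5.018×10^7 Pa.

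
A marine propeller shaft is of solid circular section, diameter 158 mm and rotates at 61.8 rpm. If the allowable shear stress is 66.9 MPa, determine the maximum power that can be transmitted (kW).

J = πd⁴/32 = π(0.158)⁴/32 = 6.118×10^-5 m⁴.
T_max = τ_allow·J/r = 6.69×10^7 × 6.118×10^-5 / 0.0790 = 51810 N·m.
ω = 2π·61.8/60 = 6.472 rad/s, so P_max = T_max·ω = 3.353×10^5 W.

335 kW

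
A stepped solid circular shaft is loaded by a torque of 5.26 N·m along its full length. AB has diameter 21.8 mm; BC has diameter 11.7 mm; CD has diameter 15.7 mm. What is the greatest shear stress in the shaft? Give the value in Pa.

Under the same torque, τ_max = 16T/(πd³) is largest where d is smallest — segment BC (d = 11.7 mm).
τ_max = 16·5.260/(π·(0.0117)³) = 1.673×10^7 Pa.

1.67e7 Pa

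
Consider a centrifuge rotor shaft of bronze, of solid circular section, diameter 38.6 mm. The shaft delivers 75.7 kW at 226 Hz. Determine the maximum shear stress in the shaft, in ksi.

0.685 ksi

ω = 2π·226 = 1420 rad/s, so T = P/ω = 75.7×10³ / 1420 = 53.31 N·m.
J = πd⁴/32 = π(0.0386)⁴/32 = 2.179×10^-7 m⁴.
τ_max = T·r/J = 53.31 × 0.0193 / 2.179×10^-7 = 4.721×10^6 Pa.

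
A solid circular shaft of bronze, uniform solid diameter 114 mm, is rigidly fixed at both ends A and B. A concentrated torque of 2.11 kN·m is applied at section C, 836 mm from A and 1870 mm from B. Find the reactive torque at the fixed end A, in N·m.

With uniform GJ and both ends fixed, compatibility θ_AC = θ_CB gives T_A·a = T_B·b, together with T_A + T_B = T₀.
T_A = T₀·b/(a+b) = 2110·1870/2706 = 1458 N·m; T_B = 651.9 N·m.

1460 N·m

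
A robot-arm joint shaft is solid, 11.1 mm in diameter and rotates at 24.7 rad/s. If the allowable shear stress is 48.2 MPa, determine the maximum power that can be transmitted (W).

320 W

J = πd⁴/32 = π(0.0111)⁴/32 = 1.490×10^-9 m⁴.
T_max = τ_allow·J/r = 4.82×10^7 × 1.490×10^-9 / 0.00555 = 12.94 N·m.
ω = 24.7 rad/s, so P_max = T_max·ω = 319.7 W.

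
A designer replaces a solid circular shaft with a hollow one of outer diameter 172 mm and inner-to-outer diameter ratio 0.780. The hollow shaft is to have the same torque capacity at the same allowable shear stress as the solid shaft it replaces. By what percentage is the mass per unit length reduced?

Equal τ_max and T ⇒ the solid shaft needs d_s³ = d_o³(1−k⁴), so d_s = 172·(1−0.780⁴)^(1/3) = 147.4 mm.
Area ratio A_h/A_s = d_o²(1−k²)/d_s² = (1−k²)/(1−k⁴)^(2/3) = 0.5329.
Mass saving = 1 − 0.5329 = 46.7 %.

46.7 %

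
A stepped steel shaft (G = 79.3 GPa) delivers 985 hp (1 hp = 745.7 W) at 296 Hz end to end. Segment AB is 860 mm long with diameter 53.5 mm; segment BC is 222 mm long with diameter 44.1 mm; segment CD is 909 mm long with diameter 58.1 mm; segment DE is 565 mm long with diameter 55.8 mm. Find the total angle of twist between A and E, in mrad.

ω = 2π·296 = 1860 rad/s, so T = P/ω = 985×745.7 / 1860 = 394.9 N·m.
J_AB = π(0.0535)⁴/32 = 8.04×10^-7 m⁴; J_BC = π(0.0441)⁴/32 = 3.71×10^-7 m⁴; J_CD = π(0.0581)⁴/32 = 1.12×10^-6 m⁴; J_DE = π(0.0558)⁴/32 = 9.52×10^-7 m⁴.
θ = (T/G)·Σ L_i/J_i = (394.9/79.3×10⁹)·(0.860/8.04×10^-7 + 0.222/3.71×10^-7 + 0.909/1.12×10^-6 + 0.565/9.52×10^-7) = 0.01531 rad.

15.3 mrad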